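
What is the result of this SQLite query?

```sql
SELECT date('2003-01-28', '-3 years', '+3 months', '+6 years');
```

Adding -3 years to 2003-01-28 gives 2000-01-28.
Adding +3 months to 2000-01-28 gives 2000-04-28.
Adding +6 years to 2000-04-28 gives 2006-04-28.

2006-04-28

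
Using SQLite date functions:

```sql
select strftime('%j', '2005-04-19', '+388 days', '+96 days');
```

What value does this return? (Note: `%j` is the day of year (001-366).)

First apply '+388 days', '+96 days': 2005-04-19 → 2006-08-16.
Day-of-year for 2006-08-16: days since 2006-01-01 inclusive = 228, zero-padded to 228.

228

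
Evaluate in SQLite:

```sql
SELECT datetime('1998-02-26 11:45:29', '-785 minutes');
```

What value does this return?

785 minutes = 13h 5m; -785 minutes from 1998-02-26 11:45:29 is 1998-02-25 22:40:29 (crosses midnight).

1998-02-25 22:40:29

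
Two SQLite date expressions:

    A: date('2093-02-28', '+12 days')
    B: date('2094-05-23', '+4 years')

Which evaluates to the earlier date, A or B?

A

A = 2093-03-12.
B = 2098-05-23.
A is earlier.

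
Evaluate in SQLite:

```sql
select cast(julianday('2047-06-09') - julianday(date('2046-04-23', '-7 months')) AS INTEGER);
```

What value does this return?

Adding -7 months to 2046-04-23 gives 2045-09-23.
7 days remain in September 2045 after the 23rd (30 − 23).
Full months from October 2045 through May 2047 contribute their day counts.
Then 9 days into June 2047.
Total: 7 + 31 + 30 + 31 + 31 + 28 + 31 + 30 + 31 + 30 + 31 + 31 + 30 + 31 + 30 + 31 + 31 + 28 + 31 + 30 + 31 + 9 = 624.

624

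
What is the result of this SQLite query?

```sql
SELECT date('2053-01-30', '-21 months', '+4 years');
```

Adding -21 months to 2053-01-30 gives 2051-04-30.
Adding +4 years to 2051-04-30 gives 2055-04-30.

2055-04-30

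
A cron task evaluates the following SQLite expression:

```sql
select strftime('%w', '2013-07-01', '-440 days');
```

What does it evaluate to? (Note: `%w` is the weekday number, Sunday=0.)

2

First apply '-440 days': 2013-07-01 → 2012-04-17.
2012-04-17 is a Tuesday; with Sunday=0 that is 2.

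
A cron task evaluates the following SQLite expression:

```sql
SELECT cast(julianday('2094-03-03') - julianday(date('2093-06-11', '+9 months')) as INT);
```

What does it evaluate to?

Adding +9 months to 2093-06-11 gives 2094-03-11.
Both dates are in March 2094: 11 − 3 = 8.
The subtraction is earlier − later, so the result is −8 → -8.

-8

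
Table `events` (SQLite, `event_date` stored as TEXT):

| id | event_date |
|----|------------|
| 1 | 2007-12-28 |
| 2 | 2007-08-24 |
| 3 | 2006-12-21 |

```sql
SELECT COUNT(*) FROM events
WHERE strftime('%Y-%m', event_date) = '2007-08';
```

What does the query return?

Rows with year-month 2007-08: 2007-08-24 → 1.

1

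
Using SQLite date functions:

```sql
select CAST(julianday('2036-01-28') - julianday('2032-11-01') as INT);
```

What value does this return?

1183

29 days remain in November 2032 after the 1st (30 − 1).
Full months from December 2032 through December 2035 contribute their day counts.
Then 28 days into January 2036.
Total: 29 + 31 + 31 + 28 + 31 + 30 + 31 + 30 + 31 + 31 + 30 + 31 + 30 + 31 + 31 + 28 + 31 + 30 + 31 + 30 + 31 + 31 + 30 + 31 + 30 + 31 + 31 + 28 + 31 + 30 + 31 + 30 + 31 + 31 + 30 + 31 + 30 + 31 + 28 = 1183.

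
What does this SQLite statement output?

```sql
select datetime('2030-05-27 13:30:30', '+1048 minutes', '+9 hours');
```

1048 minutes = 17h 28m; +1048 minutes from 2030-05-27 13:30:30 is 2030-05-28 06:58:30 (crosses midnight).
+9 hours from 2030-05-28 06:58:30 is 2030-05-28 15:58:30.

2030-05-28 15:58:30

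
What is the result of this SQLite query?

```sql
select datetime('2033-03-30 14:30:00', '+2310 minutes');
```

2033-04-01 05:00:00

2310 minutes = 38h 30m; +2310 minutes from 2033-03-30 14:30:00 is 2033-04-01 05:00:00 (crosses midnight).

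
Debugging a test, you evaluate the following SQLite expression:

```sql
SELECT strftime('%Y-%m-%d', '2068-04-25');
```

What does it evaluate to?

`%Y-%m-%d` extracts the ISO date: 2068-04-25.

2068-04-25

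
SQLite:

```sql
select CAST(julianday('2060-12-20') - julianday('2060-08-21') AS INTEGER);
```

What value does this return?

10 days remain in August 2060 after the 21st (31 − 21).
September 2060: 30 days.
October 2060: 31 days.
November 2060: 30 days.
Then 20 days into December 2060.
Total: 10 + 30 + 31 + 30 + 20 = 121.

121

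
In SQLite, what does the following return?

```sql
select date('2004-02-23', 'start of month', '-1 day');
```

`start of month` rewinds 2004-02-23 to 2004-02-01.
Going back 1 day from 2004-02-01 reaches 2004-01-31 (last day of January, 31 days).

2004-01-31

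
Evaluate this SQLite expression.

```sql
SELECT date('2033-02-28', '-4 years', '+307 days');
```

Adding -4 years to 2033-02-28 gives 2029-02-28.
Applying '+307 days' to 2029-02-28: counting 307 days forward gives 2030-01-01.

2030-01-01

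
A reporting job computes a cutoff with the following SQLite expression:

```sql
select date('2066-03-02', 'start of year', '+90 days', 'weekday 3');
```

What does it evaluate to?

2066-04-07

`start of year` rewinds 2066-03-02 to 2066-01-01.
Applying '+90 days' to 2066-01-01: counting 90 days forward gives 2066-04-01.
`weekday 3` advances to the next Wednesday; 2066-04-01 is a Thursday, so it moves forward to 2066-04-07.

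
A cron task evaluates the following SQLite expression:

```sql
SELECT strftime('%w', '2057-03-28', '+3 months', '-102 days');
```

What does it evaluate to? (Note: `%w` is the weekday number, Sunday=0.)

First apply '+3 months', '-102 days': 2057-03-28 → 2057-03-18.
2057-03-18 is a Sunday; with Sunday=0 that is 0.

0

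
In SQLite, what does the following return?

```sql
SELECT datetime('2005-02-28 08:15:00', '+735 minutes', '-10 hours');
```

2005-02-28 10:30:00

735 minutes = 12h 15m; +735 minutes from 2005-02-28 08:15:00 is 2005-02-28 20:30:00.
-10 hours from 2005-02-28 20:30:00 is 2005-02-28 10:30:00.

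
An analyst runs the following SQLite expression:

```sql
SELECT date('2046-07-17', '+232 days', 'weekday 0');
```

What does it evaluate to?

2047-03-10

Applying '+232 days' to 2046-07-17: counting 232 days forward gives 2047-03-06.
`weekday 0` advances to the next Sunday; 2047-03-06 is a Wednesday, so it moves forward to 2047-03-10.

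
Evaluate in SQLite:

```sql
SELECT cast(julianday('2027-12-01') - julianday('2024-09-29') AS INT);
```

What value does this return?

1 day remains in September 2024 after the 29th (30 − 29).
Full months from October 2024 through November 2027 contribute their day counts.
Then 1 day into December 2027.
Total: 1 + 31 + 30 + 31 + 31 + 28 + 31 + 30 + 31 + 30 + 31 + 31 + 30 + 31 + 30 + 31 + 31 + 28 + 31 + 30 + 31 + 30 + 31 + 31 + 30 + 31 + 30 + 31 + 31 + 28 + 31 + 30 + 31 + 30 + 31 + 31 + 30 + 31 + 30 + 1 = 1158.

1158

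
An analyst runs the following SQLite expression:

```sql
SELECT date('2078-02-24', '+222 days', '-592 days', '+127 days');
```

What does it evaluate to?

Applying '+222 days' to 2078-02-24: counting 222 days forward gives 2078-10-04.
Applying '-592 days' to 2078-10-04: counting 592 days back gives 2077-02-19.
Applying '+127 days' to 2077-02-19: counting 127 days forward gives 2077-06-26.

2077-06-26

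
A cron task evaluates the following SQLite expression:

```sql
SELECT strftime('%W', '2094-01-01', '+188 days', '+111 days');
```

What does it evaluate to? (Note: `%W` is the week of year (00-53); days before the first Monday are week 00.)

43

First apply '+188 days', '+111 days': 2094-01-01 → 2094-10-27.
2094-10-27 is a Wednesday. SQLite's %W counts Mondays since the year started; the result is 43.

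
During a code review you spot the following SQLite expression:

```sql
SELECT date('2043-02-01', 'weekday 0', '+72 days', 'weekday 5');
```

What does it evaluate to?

2043-04-17

`weekday 0` advances to the next Sunday; 2043-02-01 is already a Sunday, so it stays at 2043-02-01.
Applying '+72 days' to 2043-02-01: counting 72 days forward gives 2043-04-14.
`weekday 5` advances to the next Friday; 2043-04-14 is a Tuesday, so it moves forward to 2043-04-17.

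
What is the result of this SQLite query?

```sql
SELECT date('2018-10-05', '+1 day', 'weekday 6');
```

Advancing 1 more day within October lands on 2018-10-06.
`weekday 6` advances to the next Saturday; 2018-10-06 is already a Saturday, so it stays at 2018-10-06.

2018-10-06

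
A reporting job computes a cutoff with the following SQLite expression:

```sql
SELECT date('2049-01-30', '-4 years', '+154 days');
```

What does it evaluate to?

2045-07-03

Adding -4 years to 2049-01-30 gives 2045-01-30.
Applying '+154 days' to 2045-01-30: counting 154 days forward gives 2045-07-03.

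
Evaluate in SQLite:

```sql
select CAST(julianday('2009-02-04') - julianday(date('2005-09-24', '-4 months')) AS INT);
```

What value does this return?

Adding -4 months to 2005-09-24 gives 2005-05-24.
7 days remain in May 2005 after the 24th (31 − 24).
Full months from June 2005 through January 2009 contribute their day counts.
Then 4 days into February 2009.
Total: 7 + 30 + 31 + 31 + 30 + 31 + 30 + 31 + 31 + 28 + 31 + 30 + 31 + 30 + 31 + 31 + 30 + 31 + 30 + 31 + 31 + 28 + 31 + 30 + 31 + 30 + 31 + 31 + 30 + 31 + 30 + 31 + 31 + 29 + 31 + 30 + 31 + 30 + 31 + 31 + 30 + 31 + 30 + 31 + 31 + 4 = 1352.

1352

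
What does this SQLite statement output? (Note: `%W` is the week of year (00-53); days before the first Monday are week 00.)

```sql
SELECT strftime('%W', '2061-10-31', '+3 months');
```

05

First apply '+3 months': 2061-10-31 → 2062-01-31.
2062-01-31 is a Tuesday. SQLite's %W counts Mondays since the year started; the result is 05.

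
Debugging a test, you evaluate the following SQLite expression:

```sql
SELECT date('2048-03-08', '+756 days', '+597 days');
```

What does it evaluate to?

Applying '+756 days' to 2048-03-08: counting 756 days forward gives 2050-04-03.
Applying '+597 days' to 2050-04-03: counting 597 days forward gives 2051-11-21.

2051-11-21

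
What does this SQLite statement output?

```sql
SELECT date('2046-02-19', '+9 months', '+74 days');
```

2047-02-01

Adding +9 months to 2046-02-19 gives 2046-11-19.
Applying '+74 days' to 2046-11-19: counting 74 days forward gives 2047-02-01.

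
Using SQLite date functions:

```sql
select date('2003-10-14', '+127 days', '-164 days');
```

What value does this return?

Applying '+127 days' to 2003-10-14: counting 127 days forward gives 2004-02-18.
Applying '-164 days' to 2004-02-18: counting 164 days back gives 2003-09-07.

2003-09-07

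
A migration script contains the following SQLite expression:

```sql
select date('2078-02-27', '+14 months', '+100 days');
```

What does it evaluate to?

Adding +14 months to 2078-02-27 gives 2079-04-27.
Applying '+100 days' to 2079-04-27: counting 100 days forward gives 2079-08-05.

2079-08-05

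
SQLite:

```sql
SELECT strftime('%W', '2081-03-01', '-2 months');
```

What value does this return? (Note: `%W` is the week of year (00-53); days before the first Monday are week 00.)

First apply '-2 months': 2081-03-01 → 2081-01-01.
2081-01-01 is a Wednesday. SQLite's %W counts Mondays since the year started; the result is 00.

00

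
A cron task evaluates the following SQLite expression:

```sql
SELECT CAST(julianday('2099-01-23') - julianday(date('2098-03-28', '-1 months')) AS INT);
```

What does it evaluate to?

329

Adding -1 month to 2098-03-28 gives 2098-02-28.
0 days remain in February 2098 after the 28th (28 − 28).
Full months from March 2098 through December 2098 contribute their day counts.
Then 23 days into January 2099.
Total: 0 + 31 + 30 + 31 + 30 + 31 + 31 + 30 + 31 + 30 + 31 + 23 = 329.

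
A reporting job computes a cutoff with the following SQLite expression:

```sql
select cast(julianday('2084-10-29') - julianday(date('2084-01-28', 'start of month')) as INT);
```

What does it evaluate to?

`start of month` rewinds 2084-01-28 to 2084-01-01.
30 days remain in January 2084 after the 1st (31 − 1).
Full months from February 2084 through September 2084 contribute their day counts.
Then 29 days into October 2084.
Total: 30 + 29 + 31 + 30 + 31 + 30 + 31 + 31 + 30 + 29 = 302.

302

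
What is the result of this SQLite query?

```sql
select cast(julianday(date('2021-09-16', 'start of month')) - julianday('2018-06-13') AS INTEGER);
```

`start of month` rewinds 2021-09-16 to 2021-09-01.
17 days remain in June 2018 after the 13th (30 − 13).
Full months from July 2018 through August 2021 contribute their day counts.
Then 1 day into September 2021.
Total: 17 + 31 + 31 + 30 + 31 + 30 + 31 + 31 + 28 + 31 + 30 + 31 + 30 + 31 + 31 + 30 + 31 + 30 + 31 + 31 + 29 + 31 + 30 + 31 + 30 + 31 + 31 + 30 + 31 + 30 + 31 + 31 + 28 + 31 + 30 + 31 + 30 + 31 + 31 + 1 = 1176.

1176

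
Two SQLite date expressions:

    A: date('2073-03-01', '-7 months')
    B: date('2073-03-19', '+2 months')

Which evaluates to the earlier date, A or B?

A

A = 2072-08-01.
B = 2073-05-19.
A is earlier.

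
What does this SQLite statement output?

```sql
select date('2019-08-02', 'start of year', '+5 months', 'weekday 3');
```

2019-06-05

`start of year` rewinds 2019-08-02 to 2019-01-01.
Adding +5 months to 2019-01-01 gives 2019-06-01.
`weekday 3` advances to the next Wednesday; 2019-06-01 is a Saturday, so it moves forward to 2019-06-05.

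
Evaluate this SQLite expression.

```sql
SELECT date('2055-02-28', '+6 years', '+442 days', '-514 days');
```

2060-12-18

Adding +6 years to 2055-02-28 gives 2061-02-28.
Applying '+442 days' to 2061-02-28: counting 442 days forward gives 2062-05-16.
Applying '-514 days' to 2062-05-16: counting 514 days back gives 2060-12-18.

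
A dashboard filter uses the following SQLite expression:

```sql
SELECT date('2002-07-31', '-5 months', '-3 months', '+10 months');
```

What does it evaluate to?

2002-10-03

Adding -5 months to 2002-07-31 targets 2002-02-31. February 2002 has only 28 days, so SQLite normalizes the 3-day overflow forward to 2002-03-03.
Adding -3 months to 2002-03-03 gives 2001-12-03.
Adding +10 months to 2001-12-03 gives 2002-10-03.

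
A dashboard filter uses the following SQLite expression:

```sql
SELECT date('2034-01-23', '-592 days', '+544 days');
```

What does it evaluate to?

Applying '-592 days' to 2034-01-23: counting 592 days back gives 2032-06-10.
Applying '+544 days' to 2032-06-10: counting 544 days forward gives 2033-12-06.

2033-12-06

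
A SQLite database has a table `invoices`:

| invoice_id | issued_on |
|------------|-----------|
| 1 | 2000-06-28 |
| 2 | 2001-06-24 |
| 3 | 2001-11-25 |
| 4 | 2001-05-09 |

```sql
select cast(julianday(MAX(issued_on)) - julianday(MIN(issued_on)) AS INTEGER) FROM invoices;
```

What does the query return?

MIN = 2000-06-28, MAX = 2001-11-25.
2 days remain in June 2000 after the 28th (30 − 28).
Full months from July 2000 through October 2001 contribute their day counts.
Then 25 days into November 2001.
Total: 2 + 31 + 31 + 30 + 31 + 30 + 31 + 31 + 28 + 31 + 30 + 31 + 30 + 31 + 31 + 30 + 31 + 25 = 515.

515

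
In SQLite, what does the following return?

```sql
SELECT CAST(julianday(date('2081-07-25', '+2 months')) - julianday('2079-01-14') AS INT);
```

985

Adding +2 months to 2081-07-25 gives 2081-09-25.
17 days remain in January 2079 after the 14th (31 − 14).
Full months from February 2079 through August 2081 contribute their day counts.
Then 25 days into September 2081.
Total: 17 + 28 + 31 + 30 + 31 + 30 + 31 + 31 + 30 + 31 + 30 + 31 + 31 + 29 + 31 + 30 + 31 + 30 + 31 + 31 + 30 + 31 + 30 + 31 + 31 + 28 + 31 + 30 + 31 + 30 + 31 + 31 + 25 = 985.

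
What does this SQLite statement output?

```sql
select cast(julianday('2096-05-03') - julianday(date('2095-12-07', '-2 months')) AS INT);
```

209

Adding -2 months to 2095-12-07 gives 2095-10-07.
24 days remain in October 2095 after the 7th (31 − 7).
Full months from November 2095 through April 2096 contribute their day counts.
Then 3 days into May 2096.
Total: 24 + 30 + 31 + 31 + 29 + 31 + 30 + 3 = 209.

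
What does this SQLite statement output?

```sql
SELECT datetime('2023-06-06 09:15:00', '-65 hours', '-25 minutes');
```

-65 hours from 2023-06-06 09:15:00 is 2023-06-03 16:15:00 (crosses midnight).
-25 minutes from 2023-06-03 16:15:00 is 2023-06-03 15:50:00.

2023-06-03 15:50:00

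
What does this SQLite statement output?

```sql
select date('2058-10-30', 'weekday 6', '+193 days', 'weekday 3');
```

`weekday 6` advances to the next Saturday; 2058-10-30 is a Wednesday, so it moves forward to 2058-11-02.
Applying '+193 days' to 2058-11-02: counting 193 days forward gives 2059-05-14.
`weekday 3` advances to the next Wednesday; 2059-05-14 is already a Wednesday, so it stays at 2059-05-14.

2059-05-14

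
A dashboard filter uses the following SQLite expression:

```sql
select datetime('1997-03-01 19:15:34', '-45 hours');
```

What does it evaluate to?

-45 hours from 1997-03-01 19:15:34 is 1997-02-27 22:15:34 (crosses midnight).

1997-02-27 22:15:34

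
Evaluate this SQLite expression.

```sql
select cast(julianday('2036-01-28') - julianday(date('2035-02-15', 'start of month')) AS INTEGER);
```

`start of month` rewinds 2035-02-15 to 2035-02-01.
27 days remain in February 2035 after the 1st (28 − 1).
Full months from March 2035 through December 2035 contribute their day counts.
Then 28 days into January 2036.
Total: 27 + 31 + 30 + 31 + 30 + 31 + 31 + 30 + 31 + 30 + 31 + 28 = 361.

361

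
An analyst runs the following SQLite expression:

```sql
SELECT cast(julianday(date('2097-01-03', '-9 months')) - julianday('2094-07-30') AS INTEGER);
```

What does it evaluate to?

613

Adding -9 months to 2097-01-03 gives 2096-04-03.
1 day remains in July 2094 after the 30th (31 − 30).
Full months from August 2094 through March 2096 contribute their day counts.
Then 3 days into April 2096.
Total: 1 + 31 + 30 + 31 + 30 + 31 + 31 + 28 + 31 + 30 + 31 + 30 + 31 + 31 + 30 + 31 + 30 + 31 + 31 + 29 + 31 + 3 = 613.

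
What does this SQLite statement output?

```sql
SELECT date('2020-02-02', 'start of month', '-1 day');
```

2020-01-31

`start of month` rewinds 2020-02-02 to 2020-02-01.
Going back 1 day from 2020-02-01 reaches 2020-01-31 (last day of January, 31 days).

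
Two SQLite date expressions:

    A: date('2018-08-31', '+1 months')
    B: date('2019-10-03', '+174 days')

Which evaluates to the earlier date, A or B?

A

A = 2018-10-01.
B = 2020-03-25.
A is earlier.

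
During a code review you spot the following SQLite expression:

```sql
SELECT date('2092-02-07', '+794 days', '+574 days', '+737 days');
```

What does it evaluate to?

2097-11-12

Applying '+794 days' to 2092-02-07: counting 794 days forward gives 2094-04-11.
Applying '+574 days' to 2094-04-11: counting 574 days forward gives 2095-11-06.
Applying '+737 days' to 2095-11-06: counting 737 days forward gives 2097-11-12.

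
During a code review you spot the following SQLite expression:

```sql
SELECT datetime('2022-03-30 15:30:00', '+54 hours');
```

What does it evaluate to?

+54 hours from 2022-03-30 15:30:00 is 2022-04-01 21:30:00 (crosses midnight).

2022-04-01 21:30:00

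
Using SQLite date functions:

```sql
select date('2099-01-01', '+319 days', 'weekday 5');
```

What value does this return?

2099-11-20

Applying '+319 days' to 2099-01-01: counting 319 days forward gives 2099-11-16.
`weekday 5` advances to the next Friday; 2099-11-16 is a Monday, so it moves forward to 2099-11-20.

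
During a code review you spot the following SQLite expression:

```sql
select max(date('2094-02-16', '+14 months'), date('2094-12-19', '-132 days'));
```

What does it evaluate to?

date('2094-02-16', '+14 months') → 2095-04-16.
date('2094-12-19', '-132 days') → 2094-08-09.
Later of the two is 2095-04-16.

2095-04-16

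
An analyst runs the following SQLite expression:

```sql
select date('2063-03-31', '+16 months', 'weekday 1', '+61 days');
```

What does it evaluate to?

2064-10-04

Adding +16 months to 2063-03-31 gives 2064-07-31.
`weekday 1` advances to the next Monday; 2064-07-31 is a Thursday, so it moves forward to 2064-08-04.
Applying '+61 days' to 2064-08-04: counting 61 days forward gives 2064-10-04.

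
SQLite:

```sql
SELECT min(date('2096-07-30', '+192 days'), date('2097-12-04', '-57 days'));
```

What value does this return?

2097-02-07

date('2096-07-30', '+192 days') → 2097-02-07.
date('2097-12-04', '-57 days') → 2097-10-08.
Earlier of the two is 2097-02-07.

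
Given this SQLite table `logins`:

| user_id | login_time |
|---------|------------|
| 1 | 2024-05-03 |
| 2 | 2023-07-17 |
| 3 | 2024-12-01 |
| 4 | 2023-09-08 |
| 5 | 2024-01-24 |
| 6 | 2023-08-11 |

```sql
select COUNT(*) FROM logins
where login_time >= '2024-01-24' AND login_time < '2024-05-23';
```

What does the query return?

2

Rows in [2024-01-24, 2024-05-23): 2024-05-03, 2024-01-24 → 2 rows.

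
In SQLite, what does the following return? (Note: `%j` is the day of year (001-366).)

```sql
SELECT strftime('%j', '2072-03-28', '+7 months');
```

302

First apply '+7 months': 2072-03-28 → 2072-10-28.
Day-of-year for 2072-10-28: days since 2072-01-01 inclusive = 302, zero-padded to 302.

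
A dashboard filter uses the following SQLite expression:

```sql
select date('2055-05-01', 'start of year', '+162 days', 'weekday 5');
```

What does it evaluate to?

2055-06-18

`start of year` rewinds 2055-05-01 to 2055-01-01.
Applying '+162 days' to 2055-01-01: counting 162 days forward gives 2055-06-12.
`weekday 5` advances to the next Friday; 2055-06-12 is a Saturday, so it moves forward to 2055-06-18.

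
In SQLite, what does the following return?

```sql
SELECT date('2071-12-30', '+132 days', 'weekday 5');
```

Applying '+132 days' to 2071-12-30: counting 132 days forward gives 2072-05-10.
`weekday 5` advances to the next Friday; 2072-05-10 is a Tuesday, so it moves forward to 2072-05-13.

2072-05-13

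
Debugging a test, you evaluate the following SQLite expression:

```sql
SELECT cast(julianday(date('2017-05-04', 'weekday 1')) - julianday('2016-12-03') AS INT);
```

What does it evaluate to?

156

`weekday 1` advances to the next Monday; 2017-05-04 is a Thursday, so it moves forward to 2017-05-08.
28 days remain in December 2016 after the 3rd (31 − 3).
January 2017: 31 days.
February 2017: 28 days.
March 2017: 31 days.
April 2017: 30 days.
Then 8 days into May 2017.
Total: 28 + 31 + 28 + 31 + 30 + 8 = 156.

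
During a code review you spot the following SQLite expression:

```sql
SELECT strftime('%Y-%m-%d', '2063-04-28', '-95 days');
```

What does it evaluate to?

2063-01-23

First apply '-95 days': 2063-04-28 → 2063-01-23.
`%Y-%m-%d` extracts the ISO date: 2063-01-23.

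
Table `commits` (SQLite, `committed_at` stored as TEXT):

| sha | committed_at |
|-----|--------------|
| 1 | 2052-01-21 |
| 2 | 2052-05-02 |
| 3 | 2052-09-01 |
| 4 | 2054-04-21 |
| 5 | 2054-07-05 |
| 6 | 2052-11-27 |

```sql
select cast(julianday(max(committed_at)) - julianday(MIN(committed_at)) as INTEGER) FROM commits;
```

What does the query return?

896

MIN = 2052-01-21, MAX = 2054-07-05.
10 days remain in January 2052 after the 21st (31 − 21).
Full months from February 2052 through June 2054 contribute their day counts.
Then 5 days into July 2054.
Total: 10 + 29 + 31 + 30 + 31 + 30 + 31 + 31 + 30 + 31 + 30 + 31 + 31 + 28 + 31 + 30 + 31 + 30 + 31 + 31 + 30 + 31 + 30 + 31 + 31 + 28 + 31 + 30 + 31 + 30 + 5 = 896.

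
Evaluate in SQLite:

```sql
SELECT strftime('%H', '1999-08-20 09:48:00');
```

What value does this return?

09

`%H` extracts the 2-digit hour (00-23): 09.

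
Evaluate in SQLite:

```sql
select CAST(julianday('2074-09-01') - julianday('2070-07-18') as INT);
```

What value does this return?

1506

13 days remain in July 2070 after the 18th (31 − 18).
Full months from August 2070 through August 2074 contribute their day counts.
Then 1 day into September 2074.
Total: 13 + 31 + 30 + 31 + 30 + 31 + 31 + 28 + 31 + 30 + 31 + 30 + 31 + 31 + 30 + 31 + 30 + 31 + 31 + 29 + 31 + 30 + 31 + 30 + 31 + 31 + 30 + 31 + 30 + 31 + 31 + 28 + 31 + 30 + 31 + 30 + 31 + 31 + 30 + 31 + 30 + 31 + 31 + 28 + 31 + 30 + 31 + 30 + 31 + 31 + 1 = 1506.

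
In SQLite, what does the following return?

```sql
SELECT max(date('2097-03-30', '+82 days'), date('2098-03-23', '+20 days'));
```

date('2097-03-30', '+82 days') → 2097-06-20.
date('2098-03-23', '+20 days') → 2098-04-12.
Later of the two is 2098-04-12.

2098-04-12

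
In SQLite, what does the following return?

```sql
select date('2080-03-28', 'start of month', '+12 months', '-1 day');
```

`start of month` rewinds 2080-03-28 to 2080-03-01.
Adding +12 months to 2080-03-01 gives 2081-03-01.
Going back 1 day from 2081-03-01 reaches 2081-02-28 (last day of February, 28 days).

2081-02-28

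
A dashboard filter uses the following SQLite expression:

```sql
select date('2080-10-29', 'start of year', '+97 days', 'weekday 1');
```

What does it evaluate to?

`start of year` rewinds 2080-10-29 to 2080-01-01.
Applying '+97 days' to 2080-01-01: counting 97 days forward gives 2080-04-07.
`weekday 1` advances to the next Monday; 2080-04-07 is a Sunday, so it moves forward to 2080-04-08.

2080-04-08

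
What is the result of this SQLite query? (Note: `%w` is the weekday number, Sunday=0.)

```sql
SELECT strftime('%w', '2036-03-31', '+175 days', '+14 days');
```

First apply '+175 days', '+14 days': 2036-03-31 → 2036-10-06.
2036-10-06 is a Monday; with Sunday=0 that is 1.

1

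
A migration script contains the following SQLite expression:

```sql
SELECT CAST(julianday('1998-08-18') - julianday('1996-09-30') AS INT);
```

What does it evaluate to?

0 days remain in September 1996 after the 30th (30 − 30).
Full months from October 1996 through July 1998 contribute their day counts.
Then 18 days into August 1998.
Total: 0 + 31 + 30 + 31 + 31 + 28 + 31 + 30 + 31 + 30 + 31 + 31 + 30 + 31 + 30 + 31 + 31 + 28 + 31 + 30 + 31 + 30 + 31 + 18 = 687.

687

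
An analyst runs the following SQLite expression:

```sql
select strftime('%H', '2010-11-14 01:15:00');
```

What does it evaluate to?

`%H` extracts the 2-digit hour (00-23): 01.

01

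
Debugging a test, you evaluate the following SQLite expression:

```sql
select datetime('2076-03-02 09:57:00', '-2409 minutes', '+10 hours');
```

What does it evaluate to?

2409 minutes = 40h 9m; -2409 minutes from 2076-03-02 09:57:00 is 2076-02-29 17:48:00 (crosses midnight).
+10 hours from 2076-02-29 17:48:00 is 2076-03-01 03:48:00 (crosses midnight).

2076-03-01 03:48:00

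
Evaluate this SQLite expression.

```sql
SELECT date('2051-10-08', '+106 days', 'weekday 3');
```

2052-01-24

Applying '+106 days' to 2051-10-08: counting 106 days forward gives 2052-01-22.
`weekday 3` advances to the next Wednesday; 2052-01-22 is a Monday, so it moves forward to 2052-01-24.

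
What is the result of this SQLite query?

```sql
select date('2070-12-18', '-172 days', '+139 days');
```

2070-11-15

Applying '-172 days' to 2070-12-18: counting 172 days back gives 2070-06-29.
Applying '+139 days' to 2070-06-29: counting 139 days forward gives 2070-11-15.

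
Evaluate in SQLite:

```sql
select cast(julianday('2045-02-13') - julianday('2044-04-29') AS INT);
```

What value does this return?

290

1 day remains in April 2044 after the 29th (30 − 29).
Full months from May 2044 through January 2045 contribute their day counts.
Then 13 days into February 2045.
Total: 1 + 31 + 30 + 31 + 31 + 30 + 31 + 30 + 31 + 31 + 13 = 290.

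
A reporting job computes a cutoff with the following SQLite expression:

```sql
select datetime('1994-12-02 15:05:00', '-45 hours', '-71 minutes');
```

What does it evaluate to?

1994-11-30 16:54:00

-45 hours from 1994-12-02 15:05:00 is 1994-11-30 18:05:00 (crosses midnight).
71 minutes = 1h 11m; -71 minutes from 1994-11-30 18:05:00 is 1994-11-30 16:54:00.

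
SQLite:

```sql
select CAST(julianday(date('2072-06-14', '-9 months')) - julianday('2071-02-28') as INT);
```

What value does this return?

198

Adding -9 months to 2072-06-14 gives 2071-09-14.
0 days remain in February 2071 after the 28th (28 − 28).
Full months from March 2071 through August 2071 contribute their day counts.
Then 14 days into September 2071.
Total: 0 + 31 + 30 + 31 + 30 + 31 + 31 + 14 = 198.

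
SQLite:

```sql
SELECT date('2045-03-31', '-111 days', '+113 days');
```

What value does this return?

2045-04-02

Applying '-111 days' to 2045-03-31: counting 111 days back gives 2044-12-10.
Applying '+113 days' to 2044-12-10: counting 113 days forward gives 2045-04-02.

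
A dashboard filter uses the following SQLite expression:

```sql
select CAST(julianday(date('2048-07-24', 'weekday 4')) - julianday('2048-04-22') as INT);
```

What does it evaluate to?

`weekday 4` advances to the next Thursday; 2048-07-24 is a Friday, so it moves forward to 2048-07-30.
8 days remain in April 2048 after the 22nd (30 − 22).
May 2048: 31 days.
June 2048: 30 days.
Then 30 days into July 2048.
Total: 8 + 31 + 30 + 30 = 99.

99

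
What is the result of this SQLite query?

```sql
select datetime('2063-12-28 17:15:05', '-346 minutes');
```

346 minutes = 5h 46m; -346 minutes from 2063-12-28 17:15:05 is 2063-12-28 11:29:05.

2063-12-28 11:29:05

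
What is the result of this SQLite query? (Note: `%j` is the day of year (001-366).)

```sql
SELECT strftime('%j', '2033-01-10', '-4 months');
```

First apply '-4 months': 2033-01-10 → 2032-09-10.
Day-of-year for 2032-09-10: days since 2032-01-01 inclusive = 254, zero-padded to 254.

254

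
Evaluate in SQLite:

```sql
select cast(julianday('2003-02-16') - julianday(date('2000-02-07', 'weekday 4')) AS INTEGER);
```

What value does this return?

`weekday 4` advances to the next Thursday; 2000-02-07 is a Monday, so it moves forward to 2000-02-10.
19 days remain in February 2000 after the 10th (29 − 10).
Full months from March 2000 through January 2003 contribute their day counts.
Then 16 days into February 2003.
Total: 19 + 31 + 30 + 31 + 30 + 31 + 31 + 30 + 31 + 30 + 31 + 31 + 28 + 31 + 30 + 31 + 30 + 31 + 31 + 30 + 31 + 30 + 31 + 31 + 28 + 31 + 30 + 31 + 30 + 31 + 31 + 30 + 31 + 30 + 31 + 31 + 16 = 1102.

1102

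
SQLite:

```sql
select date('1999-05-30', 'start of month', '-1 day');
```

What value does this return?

`start of month` rewinds 1999-05-30 to 1999-05-01.
Going back 1 day from 1999-05-01 reaches 1999-04-30 (last day of April, 30 days).

1999-04-30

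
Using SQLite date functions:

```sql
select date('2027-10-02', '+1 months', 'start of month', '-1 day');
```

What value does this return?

Adding +1 month to 2027-10-02 gives 2027-11-02.
`start of month` rewinds 2027-11-02 to 2027-11-01.
Going back 1 day from 2027-11-01 reaches 2027-10-31 (last day of October, 31 days).

2027-10-31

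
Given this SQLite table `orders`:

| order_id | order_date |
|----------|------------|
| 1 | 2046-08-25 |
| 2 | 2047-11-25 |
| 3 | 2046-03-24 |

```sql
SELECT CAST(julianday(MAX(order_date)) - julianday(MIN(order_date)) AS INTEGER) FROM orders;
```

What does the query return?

611

MIN = 2046-03-24, MAX = 2047-11-25.
7 days remain in March 2046 after the 24th (31 − 24).
Full months from April 2046 through October 2047 contribute their day counts.
Then 25 days into November 2047.
Total: 7 + 30 + 31 + 30 + 31 + 31 + 30 + 31 + 30 + 31 + 31 + 28 + 31 + 30 + 31 + 30 + 31 + 31 + 30 + 31 + 25 = 611.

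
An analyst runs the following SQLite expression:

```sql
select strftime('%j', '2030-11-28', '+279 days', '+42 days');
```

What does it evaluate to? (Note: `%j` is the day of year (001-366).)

288

First apply '+279 days', '+42 days': 2030-11-28 → 2031-10-15.
Day-of-year for 2031-10-15: days since 2031-01-01 inclusive = 288, zero-padded to 288.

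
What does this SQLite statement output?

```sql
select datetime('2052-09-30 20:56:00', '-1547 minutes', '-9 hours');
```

2052-09-29 10:09:00

1547 minutes = 25h 47m; -1547 minutes from 2052-09-30 20:56:00 is 2052-09-29 19:09:00 (crosses midnight).
-9 hours from 2052-09-29 19:09:00 is 2052-09-29 10:09:00.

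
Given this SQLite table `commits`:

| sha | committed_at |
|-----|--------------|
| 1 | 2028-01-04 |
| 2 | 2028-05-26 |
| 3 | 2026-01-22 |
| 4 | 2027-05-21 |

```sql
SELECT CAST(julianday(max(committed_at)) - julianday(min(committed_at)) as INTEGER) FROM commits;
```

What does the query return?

MIN = 2026-01-22, MAX = 2028-05-26.
9 days remain in January 2026 after the 22nd (31 − 22).
Full months from February 2026 through April 2028 contribute their day counts.
Then 26 days into May 2028.
Total: 9 + 28 + 31 + 30 + 31 + 30 + 31 + 31 + 30 + 31 + 30 + 31 + 31 + 28 + 31 + 30 + 31 + 30 + 31 + 31 + 30 + 31 + 30 + 31 + 31 + 29 + 31 + 30 + 26 = 855.

855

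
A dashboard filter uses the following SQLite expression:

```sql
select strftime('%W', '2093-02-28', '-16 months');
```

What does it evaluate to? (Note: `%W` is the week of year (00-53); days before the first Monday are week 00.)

First apply '-16 months': 2093-02-28 → 2091-10-28.
2091-10-28 is a Sunday. SQLite's %W counts Mondays since the year started; the result is 43.

43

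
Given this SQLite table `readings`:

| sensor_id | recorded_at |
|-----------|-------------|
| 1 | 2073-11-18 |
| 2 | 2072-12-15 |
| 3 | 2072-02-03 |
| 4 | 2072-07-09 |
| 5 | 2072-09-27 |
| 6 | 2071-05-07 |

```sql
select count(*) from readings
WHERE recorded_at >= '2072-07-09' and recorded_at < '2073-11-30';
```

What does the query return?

Rows in [2072-07-09, 2073-11-30): 2073-11-18, 2072-12-15, 2072-07-09, 2072-09-27 → 4 rows.

4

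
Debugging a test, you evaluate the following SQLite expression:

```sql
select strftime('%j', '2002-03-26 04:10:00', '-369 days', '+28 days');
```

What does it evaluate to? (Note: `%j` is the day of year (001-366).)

First apply '-369 days', '+28 days': 2002-03-26 04:10:00 → 2001-04-19 04:10:00.
Day-of-year for 2001-04-19: days since 2001-01-01 inclusive = 109, zero-padded to 109.

109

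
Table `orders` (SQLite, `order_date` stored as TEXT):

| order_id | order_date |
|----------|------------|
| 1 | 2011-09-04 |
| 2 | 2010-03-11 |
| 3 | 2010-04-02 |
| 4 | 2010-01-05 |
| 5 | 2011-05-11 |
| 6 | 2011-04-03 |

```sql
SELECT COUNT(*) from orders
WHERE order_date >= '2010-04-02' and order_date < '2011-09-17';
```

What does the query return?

4

Rows in [2010-04-02, 2011-09-17): 2011-09-04, 2010-04-02, 2011-05-11, 2011-04-03 → 4 rows.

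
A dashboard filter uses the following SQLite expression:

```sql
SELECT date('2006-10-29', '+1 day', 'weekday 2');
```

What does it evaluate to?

Advancing 1 more day within October lands on 2006-10-30.
`weekday 2` advances to the next Tuesday; 2006-10-30 is a Monday, so it moves forward to 2006-10-31.

2006-10-31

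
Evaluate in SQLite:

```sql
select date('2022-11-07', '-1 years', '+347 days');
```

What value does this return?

Adding -1 year to 2022-11-07 gives 2021-11-07.
Applying '+347 days' to 2021-11-07: counting 347 days forward gives 2022-10-20.

2022-10-20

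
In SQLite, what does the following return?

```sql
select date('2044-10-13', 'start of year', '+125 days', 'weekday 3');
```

2044-05-11

`start of year` rewinds 2044-10-13 to 2044-01-01.
Applying '+125 days' to 2044-01-01: counting 125 days forward gives 2044-05-05.
`weekday 3` advances to the next Wednesday; 2044-05-05 is a Thursday, so it moves forward to 2044-05-11.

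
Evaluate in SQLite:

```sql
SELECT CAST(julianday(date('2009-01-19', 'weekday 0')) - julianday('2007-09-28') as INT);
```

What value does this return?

485

`weekday 0` advances to the next Sunday; 2009-01-19 is a Monday, so it moves forward to 2009-01-25.
2 days remain in September 2007 after the 28th (30 − 28).
Full months from October 2007 through December 2008 contribute their day counts.
Then 25 days into January 2009.
Total: 2 + 31 + 30 + 31 + 31 + 29 + 31 + 30 + 31 + 30 + 31 + 31 + 30 + 31 + 30 + 31 + 25 = 485.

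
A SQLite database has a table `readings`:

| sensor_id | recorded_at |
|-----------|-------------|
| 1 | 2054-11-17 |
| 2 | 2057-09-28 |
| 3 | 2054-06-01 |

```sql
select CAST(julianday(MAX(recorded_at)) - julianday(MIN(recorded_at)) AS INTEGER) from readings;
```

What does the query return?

1215

MIN = 2054-06-01, MAX = 2057-09-28.
29 days remain in June 2054 after the 1st (30 − 1).
Full months from July 2054 through August 2057 contribute their day counts.
Then 28 days into September 2057.
Total: 29 + 31 + 31 + 30 + 31 + 30 + 31 + 31 + 28 + 31 + 30 + 31 + 30 + 31 + 31 + 30 + 31 + 30 + 31 + 31 + 29 + 31 + 30 + 31 + 30 + 31 + 31 + 30 + 31 + 30 + 31 + 31 + 28 + 31 + 30 + 31 + 30 + 31 + 31 + 28 = 1215.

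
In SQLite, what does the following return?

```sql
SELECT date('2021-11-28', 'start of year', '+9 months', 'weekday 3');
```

2021-10-06

`start of year` rewinds 2021-11-28 to 2021-01-01.
Adding +9 months to 2021-01-01 gives 2021-10-01.
`weekday 3` advances to the next Wednesday; 2021-10-01 is a Friday, so it moves forward to 2021-10-06.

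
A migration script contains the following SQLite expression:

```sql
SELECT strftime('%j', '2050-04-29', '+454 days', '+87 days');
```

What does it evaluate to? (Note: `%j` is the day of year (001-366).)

First apply '+454 days', '+87 days': 2050-04-29 → 2051-10-22.
Day-of-year for 2051-10-22: days since 2051-01-01 inclusive = 295, zero-padded to 295.

295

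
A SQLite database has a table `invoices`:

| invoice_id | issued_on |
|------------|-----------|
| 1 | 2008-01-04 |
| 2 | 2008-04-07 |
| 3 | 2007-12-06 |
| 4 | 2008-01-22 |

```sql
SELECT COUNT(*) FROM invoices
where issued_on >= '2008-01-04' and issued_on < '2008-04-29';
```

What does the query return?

3

Rows in [2008-01-04, 2008-04-29): 2008-01-04, 2008-04-07, 2008-01-22 → 3 rows.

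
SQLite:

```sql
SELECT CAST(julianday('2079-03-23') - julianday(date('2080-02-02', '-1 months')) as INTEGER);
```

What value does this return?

-285

Adding -1 month to 2080-02-02 gives 2080-01-02.
8 days remain in March 2079 after the 23rd (31 − 23).
Full months from April 2079 through December 2079 contribute their day counts.
Then 2 days into January 2080.
Total: 8 + 30 + 31 + 30 + 31 + 31 + 30 + 31 + 30 + 31 + 2 = 285.
The subtraction is earlier − later, so the result is −285 → -285.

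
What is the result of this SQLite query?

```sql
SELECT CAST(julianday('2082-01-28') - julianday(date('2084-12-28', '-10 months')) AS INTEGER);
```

Adding -10 months to 2084-12-28 gives 2084-02-28.
3 days remain in January 2082 after the 28th (31 − 28).
Full months from February 2082 through January 2084 contribute their day counts.
Then 28 days into February 2084.
Total: 3 + 28 + 31 + 30 + 31 + 30 + 31 + 31 + 30 + 31 + 30 + 31 + 31 + 28 + 31 + 30 + 31 + 30 + 31 + 31 + 30 + 31 + 30 + 31 + 31 + 28 = 761.
The subtraction is earlier − later, so the result is −761 → -761.

-761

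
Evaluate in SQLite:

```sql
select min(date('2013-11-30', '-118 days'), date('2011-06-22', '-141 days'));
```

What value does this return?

2011-02-01

date('2013-11-30', '-118 days') → 2013-08-04.
date('2011-06-22', '-141 days') → 2011-02-01.
Earlier of the two is 2011-02-01.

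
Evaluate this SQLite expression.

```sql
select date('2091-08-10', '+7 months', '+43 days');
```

Adding +7 months to 2091-08-10 gives 2092-03-10.
Applying '+43 days' to 2092-03-10: counting 43 days forward gives 2092-04-22.

2092-04-22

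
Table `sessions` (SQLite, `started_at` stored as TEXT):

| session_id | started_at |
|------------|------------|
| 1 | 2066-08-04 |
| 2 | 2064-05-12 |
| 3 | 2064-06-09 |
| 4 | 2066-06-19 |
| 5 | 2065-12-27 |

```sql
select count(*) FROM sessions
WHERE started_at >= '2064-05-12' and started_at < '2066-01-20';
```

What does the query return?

Rows in [2064-05-12, 2066-01-20): 2064-05-12, 2064-06-09, 2065-12-27 → 3 rows.

3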